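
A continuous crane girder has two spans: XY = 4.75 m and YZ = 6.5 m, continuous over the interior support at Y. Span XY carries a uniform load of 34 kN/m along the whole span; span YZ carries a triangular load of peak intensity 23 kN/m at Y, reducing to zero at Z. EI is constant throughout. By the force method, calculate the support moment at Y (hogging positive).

Take M_Y as the redundant. Released structure: two simple spans XY and YZ with a hinge at Y.
Rotations at Y on the released spans (each span's end-slope, ×1/EI):
  span XY: UDL 34: wL³/(24EI) = 151.8/EI
  span YZ: triangular load, peak 23: w₀L³/(45EI) = 140.4/EI
  relative rotation θ_0 = (151.8 + 140.4)/EI = 292.2/EI
A unit hogging moment at Y produces rotation L₁/(3EI) + L₂/(3EI) = 3.75/EI.
Compatibility: M_Y·(L₁+L₂)/(3EI) = θ_0, giving M_Y = 77.92 kN·m (hogging).

M_Y = 77.92 kN·m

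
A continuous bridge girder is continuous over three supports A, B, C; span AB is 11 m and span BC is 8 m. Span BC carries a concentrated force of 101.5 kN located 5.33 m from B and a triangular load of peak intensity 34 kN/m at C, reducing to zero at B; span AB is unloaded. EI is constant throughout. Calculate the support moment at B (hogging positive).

Release continuity at B by inserting a hinge; the redundant is the internal moment M_B. The primary structure is two simply-supported spans AB and BC.
Discontinuity in slope at B on the released structure — sum the simple-span end rotations:
  span BC: point load 101.5 at a = 5.33: Pab(L + b)/(6LEI) = 321.1/EI
  span BC: triangular load, peak 34: 7w₀L³/(360EI) = 338.5/EI
  relative rotation θ_0 = (0 + 659.6)/EI = 659.6/EI
A unit hogging moment at B produces rotation L₁/(3EI) + L₂/(3EI) = 6.333/EI.
Slope continuity at B: θ_0 = M_B·6.333/EI, so M_B = 659.6/6.333 = 104.1 kN·m (hogging).

M_B = 104.1 kN·m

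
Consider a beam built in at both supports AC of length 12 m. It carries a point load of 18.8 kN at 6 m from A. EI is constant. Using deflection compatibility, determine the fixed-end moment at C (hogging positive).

Release both end moments; the primary structure is a simply-supported span AC with redundants M_A and M_C.
On the primary (simply-supported) span, the end slopes from the loading are:
  at A: point load 18.8 at a = 6: Pab(L + b)/(6LEI) = 169.2/EI
  at C: point load 18.8 at a = 6: Pab(L + a)/(6LEI) = 169.2/EI
  θ_A0 = 169.2/EI,  θ_C0 = 169.2/EI
Flexibility coefficients: a unit moment at one end gives L/(3EI) there and L/(6EI) at the far end, so f₁₁ = f₂₂ = 4/EI and f₁₂ = f₂₁ = 2/EI.
Compatibility — zero rotation at each built-in end:
  4 M_A + 2 M_C = 169.2
  2 M_A + 4 M_C = 169.2
Solving the pair gives M_A = 28.2 kN·m and M_C = 28.2 kN·m (hogging).

M_C = 28.2 kN·m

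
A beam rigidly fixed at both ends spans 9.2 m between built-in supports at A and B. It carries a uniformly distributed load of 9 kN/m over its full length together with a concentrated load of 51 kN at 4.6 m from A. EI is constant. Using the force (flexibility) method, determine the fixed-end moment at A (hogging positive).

M_A = 122.1 kN·m

Take the two fixed-end moments M_A, M_B as redundants; the released structure is the simple span AB.
Simple-span end rotations at A and B under the given loads:
  at A: UDL 9: wL³/(24EI) = 292/EI
  at B: UDL 9: wL³/(24EI) = 292/EI
  at A: point load 51 at a = 4.6: Pab(L + b)/(6LEI) = 269.8/EI
  at B: point load 51 at a = 4.6: Pab(L + a)/(6LEI) = 269.8/EI
  θ_A0 = 561.8/EI,  θ_B0 = 561.8/EI
Flexibility coefficients: a unit moment at one end gives L/(3EI) there and L/(6EI) at the far end, so f₁₁ = f₂₂ = 3.067/EI and f₁₂ = f₂₁ = 1.533/EI.
Compatibility — zero rotation at each built-in end:
  3.067 M_A + 1.533 M_B = 561.8
  1.533 M_A + 3.067 M_B = 561.8
Solving the pair gives M_A = 122.1 kN·m and M_B = 122.1 kN·m (hogging).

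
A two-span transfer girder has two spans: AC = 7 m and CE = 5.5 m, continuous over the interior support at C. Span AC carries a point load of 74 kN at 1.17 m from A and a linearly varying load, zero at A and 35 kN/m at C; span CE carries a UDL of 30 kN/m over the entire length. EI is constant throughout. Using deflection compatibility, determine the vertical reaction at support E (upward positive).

Release continuity at C by inserting a hinge; the redundant is the internal moment M_C. The primary structure is two simply-supported spans AC and CE.
Discontinuity in slope at C on the released structure — sum the simple-span end rotations:
  span AC: point load 74 at a = 1.17: Pab(L + a)/(6LEI) = 98.19/EI
  span AC: triangular load, peak 35: w₀L³/(45EI) = 266.8/EI
  span CE: UDL 30: wL³/(24EI) = 208/EI
  relative rotation θ_0 = (365 + 208)/EI = 572.9/EI
A unit hogging moment at C produces rotation L₁/(3EI) + L₂/(3EI) = 4.167/EI.
Compatibility: M_C·(L₁+L₂)/(3EI) = θ_0, giving M_C = 137.5 kN·m (hogging).
Span CE, ΣM about E: R_C^{CE}·5.5 = 453.8 + 137.5, so R_C^{CE} = 107.5 kN and R_E = 165 − 107.5 = 57.5 kN.

R_E = 57.5 kN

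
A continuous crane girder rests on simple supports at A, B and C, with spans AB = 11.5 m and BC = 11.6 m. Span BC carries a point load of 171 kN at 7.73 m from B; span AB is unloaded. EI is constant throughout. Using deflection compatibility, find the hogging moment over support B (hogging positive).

Insert a hinge at B; M_B is the redundant, and each span becomes simply supported.
End slopes at the hinge B, treating each span as simply supported:
  span BC: point load 171 at a = 7.73: Pab(L + b)/(6LEI) = 1137/EI
  relative rotation θ_0 = (0 + 1137)/EI = 1137/EI
A unit hogging moment at B produces rotation L₁/(3EI) + L₂/(3EI) = 7.7/EI.
Compatibility: M_B·(L₁+L₂)/(3EI) = θ_0, giving M_B = 147.7 kN·m (hogging).

M_B = 147.7 kN·m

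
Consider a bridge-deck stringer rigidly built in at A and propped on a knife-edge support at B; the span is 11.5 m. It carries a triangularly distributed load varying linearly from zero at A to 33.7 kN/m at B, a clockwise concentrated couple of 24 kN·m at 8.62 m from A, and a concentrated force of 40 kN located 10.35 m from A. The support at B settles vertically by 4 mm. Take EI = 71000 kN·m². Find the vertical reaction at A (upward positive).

Take the reaction at B as the redundant and release it; the primary structure is a cantilever fixed at A.
Deflection at B on the released cantilever, summing each load's contribution:
  triangular load, peak 33.7 at the free end: 11w₀L⁴/(120EI) = 54030/EI
  clockwise couple 24 at a = 8.62: M₀a(2L − a)/(2EI) = 1487/EI
  point load 40 at a = 10.35: Pa²(3L − a)/(6EI) = 17247/EI
  δ_0 = 72764/EI
Flexibility coefficient — unit upward force at B: δ_{BB} = L³/(3EI) = 507/EI.
With EI = 71000 kN·m²: δ_0 = 1.0248 m and δ_{BB} = 0.00714 m/kN.
Compatibility — the beam at B must follow the support down by 0.004 m: δ_0 − R_B·δ_{BB} = 0.004, so R_B = (1.0248 − 0.004)/0.00714 = 143 kN.
Vertical equilibrium: R_A = ΣP − R_B = 233.8 − 143 = 90.8 kN.

R_A = 90.8 kN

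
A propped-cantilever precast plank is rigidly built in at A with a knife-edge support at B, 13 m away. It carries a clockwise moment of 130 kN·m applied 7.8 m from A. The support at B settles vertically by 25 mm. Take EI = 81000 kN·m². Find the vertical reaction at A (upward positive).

Remove the prop at B; the released (primary) structure is a cantilever built in at A.
Free-end deflection of the primary structure under the applied loading (downward +):
  clockwise couple 130 at a = 7.8: M₀a(2L − a)/(2EI) = 9227/EI
Tip deflection under a unit load at B: L³/(3EI) = 732.3/EI.
With EI = 81000 kN·m²: δ_0 = 0.11392 m and δ_{BB} = 0.009041 m/kN.
Compatibility — the beam at B must follow the support down by 0.025 m: δ_0 − R_B·δ_{BB} = 0.025, so R_B = (0.11392 − 0.025)/0.009041 = 9.835 kN.
Vertical equilibrium: R_A = ΣP − R_B = 0 − 9.835 = -9.835 kN.

R_A = -9.835 kN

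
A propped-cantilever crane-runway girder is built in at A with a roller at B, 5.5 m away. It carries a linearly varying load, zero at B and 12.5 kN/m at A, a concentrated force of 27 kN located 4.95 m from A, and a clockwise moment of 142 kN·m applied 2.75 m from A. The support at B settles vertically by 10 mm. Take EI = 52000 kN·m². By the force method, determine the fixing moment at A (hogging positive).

M_A = 66.38 kN·m

Release the roller at B. Primary structure: cantilever fixed at A.
Primary-structure tip deflection at B by superposition:
  triangular load, peak 12.5 at the fixed end: w₀L⁴/(30EI) = 381.3/EI
  point load 27 at a = 4.95: Pa²(3L − a)/(6EI) = 1274/EI
  clockwise couple 142 at a = 2.75: M₀a(2L − a)/(2EI) = 1611/EI
  δ_0 = 3266/EI
Flexibility coefficient — unit upward force at B: δ_{BB} = L³/(3EI) = 55.46/EI.
With EI = 52000 kN·m²: δ_0 = 0.0628 m and δ_{BB} = 0.001067 m/kN.
Compatibility — the beam at B must follow the support down by 0.01 m: δ_0 − R_B·δ_{BB} = 0.01, so R_B = (0.0628 − 0.01)/0.001067 = 49.51 kN.
Moment equilibrium about A: M_A = Σ(load moments about A) − R_B·L = 338.7 − 49.51×5.5 = 66.38 kN·m.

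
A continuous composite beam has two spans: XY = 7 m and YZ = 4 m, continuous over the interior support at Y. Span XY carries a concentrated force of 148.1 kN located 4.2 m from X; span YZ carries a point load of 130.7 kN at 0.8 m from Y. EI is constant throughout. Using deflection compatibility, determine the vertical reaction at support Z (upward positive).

R_Z = -12.37 kN

Release continuity at Y by inserting a hinge; the redundant is the internal moment M_Y. The primary structure is two simply-supported spans XY and YZ.
Discontinuity in slope at Y on the released structure — sum the simple-span end rotations:
  span XY: point load 148.1 at a = 4.2: Pab(L + a)/(6LEI) = 464.4/EI
  span YZ: point load 130.7 at a = 0.8: Pab(L + b)/(6LEI) = 100.4/EI
  relative rotation θ_0 = (464.4 + 100.4)/EI = 564.8/EI
A unit hogging moment at Y produces rotation L₁/(3EI) + L₂/(3EI) = 3.667/EI.
Compatibility: M_Y·(L₁+L₂)/(3EI) = θ_0, giving M_Y = 154 kN·m (hogging).
Span YZ, ΣM about Z: R_Y^{YZ}·4 = 418.2 + 154, so R_Y^{YZ} = 143.1 kN and R_Z = 130.7 − 143.1 = -12.37 kN.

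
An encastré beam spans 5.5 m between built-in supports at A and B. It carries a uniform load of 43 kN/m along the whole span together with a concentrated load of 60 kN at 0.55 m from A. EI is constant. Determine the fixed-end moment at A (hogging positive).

M_A = 135.1 kN·m

Release both end moments; the primary structure is a simply-supported span AB with redundants M_A and M_B.
Simple-span end rotations at A and B under the given loads:
  at A: UDL 43: wL³/(24EI) = 298.1/EI
  at B: UDL 43: wL³/(24EI) = 298.1/EI
  at A: point load 60 at a = 0.55: Pab(L + b)/(6LEI) = 51.73/EI
  at B: point load 60 at a = 0.55: Pab(L + a)/(6LEI) = 29.95/EI
  θ_A0 = 349.8/EI,  θ_B0 = 328/EI
Flexibility coefficients: a unit moment at one end gives L/(3EI) there and L/(6EI) at the far end, so f₁₁ = f₂₂ = 1.833/EI and f₁₂ = f₂₁ = 0.9167/EI.
Compatibility — zero rotation at each built-in end:
  1.833 M_A + 0.9167 M_B = 349.8
  0.9167 M_A + 1.833 M_B = 328
Solving the pair gives M_A = 135.1 kN·m and M_B = 111.4 kN·m (hogging).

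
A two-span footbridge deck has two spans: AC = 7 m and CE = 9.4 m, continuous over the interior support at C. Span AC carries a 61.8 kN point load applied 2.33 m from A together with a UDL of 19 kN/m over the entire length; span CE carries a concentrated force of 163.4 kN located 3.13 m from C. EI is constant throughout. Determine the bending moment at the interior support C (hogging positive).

M_C = 240 kN·m

Release continuity at C by inserting a hinge; the redundant is the internal moment M_C. The primary structure is two simply-supported spans AC and CE.
Rotations at C on the released spans (each span's end-slope, ×1/EI):
  span AC: point load 61.8 at a = 2.33: Pab(L + a)/(6LEI) = 149.4/EI
  span AC: UDL 19: wL³/(24EI) = 271.5/EI
  span CE: point load 163.4 at a = 3.13: Pab(L + b)/(6LEI) = 891/EI
  relative rotation θ_0 = (420.9 + 891)/EI = 1312/EI
A unit hogging moment at C produces rotation L₁/(3EI) + L₂/(3EI) = 5.467/EI.
Compatibility: M_C·(L₁+L₂)/(3EI) = θ_0, giving M_C = 240 kN·m (hogging).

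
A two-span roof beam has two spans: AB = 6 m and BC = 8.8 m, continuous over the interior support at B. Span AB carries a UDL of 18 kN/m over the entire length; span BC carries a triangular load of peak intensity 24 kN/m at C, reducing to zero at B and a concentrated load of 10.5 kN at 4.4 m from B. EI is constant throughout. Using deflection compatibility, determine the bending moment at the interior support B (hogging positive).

M_B = 107.6 kN·m

Release continuity at B by inserting a hinge; the redundant is the internal moment M_B. The primary structure is two simply-supported spans AB and BC.
Discontinuity in slope at B on the released structure — sum the simple-span end rotations:
  span AB: UDL 18: wL³/(24EI) = 162/EI
  span BC: triangular load, peak 24: 7w₀L³/(360EI) = 318/EI
  span BC: point load 10.5 at a = 4.4: Pab(L + b)/(6LEI) = 50.82/EI
  relative rotation θ_0 = (162 + 368.8)/EI = 530.8/EI
A unit hogging moment at B produces rotation L₁/(3EI) + L₂/(3EI) = 4.933/EI.
Slope continuity at B: θ_0 = M_B·4.933/EI, so M_B = 530.8/4.933 = 107.6 kN·m (hogging).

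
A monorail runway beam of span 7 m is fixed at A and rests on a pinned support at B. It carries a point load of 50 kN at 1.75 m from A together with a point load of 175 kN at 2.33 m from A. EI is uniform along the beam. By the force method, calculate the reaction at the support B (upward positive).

Remove the prop at B; the released (primary) structure is a cantilever built in at A.
Free-end deflection of the primary structure under the applied loading (downward +):
  point load 50 at a = 1.75: Pa²(3L − a)/(6EI) = 491.3/EI
  point load 175 at a = 2.33: Pa²(3L − a)/(6EI) = 2956/EI
  δ_0 = 3448/EI
Tip deflection under a unit load at B: L³/(3EI) = 114.3/EI.
The prop prevents deflection at B: R_B = δ_0/δ_{BB} = 3448/114.3 = 30.15 kN.

R_B = 30.15 kN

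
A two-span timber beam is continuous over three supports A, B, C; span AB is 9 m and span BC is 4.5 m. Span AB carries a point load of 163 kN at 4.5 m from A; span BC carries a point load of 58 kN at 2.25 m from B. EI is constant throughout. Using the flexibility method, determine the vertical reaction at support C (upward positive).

Take M_B as the redundant. Released structure: two simple spans AB and BC with a hinge at B.
End slopes at the hinge B, treating each span as simply supported:
  span AB: point load 163 at a = 4.5: Pab(L + a)/(6LEI) = 825.2/EI
  span BC: point load 58 at a = 2.25: Pab(L + b)/(6LEI) = 73.41/EI
  relative rotation θ_0 = (825.2 + 73.41)/EI = 898.6/EI
A unit hogging moment at B produces rotation L₁/(3EI) + L₂/(3EI) = 4.5/EI.
Slope continuity at B: θ_0 = M_B·4.5/EI, so M_B = 898.6/4.5 = 199.7 kN·m (hogging).
Span BC, ΣM about C: R_B^{BC}·4.5 = 130.5 + 199.7, so R_B^{BC} = 73.38 kN and R_C = 58 − 73.38 = -15.38 kN.

R_C = -15.38 kN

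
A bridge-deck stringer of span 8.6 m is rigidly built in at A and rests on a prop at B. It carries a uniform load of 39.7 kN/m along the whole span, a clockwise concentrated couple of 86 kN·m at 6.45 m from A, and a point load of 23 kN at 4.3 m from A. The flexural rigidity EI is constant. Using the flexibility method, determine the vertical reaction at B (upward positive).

Remove the prop at B; the released (primary) structure is a cantilever built in at A.
Downward deflection at the released point B due to the loads:
  UDL 39.7: wL⁴/(8EI) = 27145/EI
  clockwise couple 86 at a = 6.45: M₀a(2L − a)/(2EI) = 2982/EI
  point load 23 at a = 4.3: Pa²(3L − a)/(6EI) = 1524/EI
  δ_0 = 31651/EI
Tip deflection under a unit load at B: L³/(3EI) = 212/EI.
The prop prevents deflection at B: R_B = δ_0/δ_{BB} = 31651/212 = 149.3 kN.

R_B = 149.3 kN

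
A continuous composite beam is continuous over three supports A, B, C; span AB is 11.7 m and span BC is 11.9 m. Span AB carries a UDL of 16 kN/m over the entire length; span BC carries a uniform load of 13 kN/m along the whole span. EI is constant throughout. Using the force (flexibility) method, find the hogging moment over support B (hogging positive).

M_B = 251.8 kN·m

Release continuity at B by inserting a hinge; the redundant is the internal moment M_B. The primary structure is two simply-supported spans AB and BC.
End slopes at the hinge B, treating each span as simply supported:
  span AB: UDL 16: wL³/(24EI) = 1068/EI
  span BC: UDL 13: wL³/(24EI) = 912.8/EI
  relative rotation θ_0 = (1068 + 912.8)/EI = 1981/EI
A unit hogging moment at B produces rotation L₁/(3EI) + L₂/(3EI) = 7.867/EI.
Slope continuity at B: θ_0 = M_B·7.867/EI, so M_B = 1981/7.867 = 251.8 kN·m (hogging).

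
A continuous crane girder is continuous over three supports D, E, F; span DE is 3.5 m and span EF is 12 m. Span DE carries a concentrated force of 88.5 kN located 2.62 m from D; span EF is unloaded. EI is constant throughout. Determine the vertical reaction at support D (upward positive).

Take M_E as the redundant. Released structure: two simple spans DE and EF with a hinge at E.
Rotations at E on the released spans (each span's end-slope, ×1/EI):
  span DE: point load 88.5 at a = 2.62: Pab(L + a)/(6LEI) = 59.46/EI
  relative rotation θ_0 = (59.46 + 0)/EI = 59.46/EI
A unit hogging moment at E produces rotation L₁/(3EI) + L₂/(3EI) = 5.167/EI.
Compatibility: M_E·(L₁+L₂)/(3EI) = θ_0, giving M_E = 11.51 kN·m (hogging).
Span DE, ΣM about D with M_E applied at E: R_E^{DE}·3.5 = 231.9 + 11.51, so R_E^{DE} = 69.54 kN and R_D = 88.5 − 69.54 = 18.96 kN.

R_D = 18.96 kN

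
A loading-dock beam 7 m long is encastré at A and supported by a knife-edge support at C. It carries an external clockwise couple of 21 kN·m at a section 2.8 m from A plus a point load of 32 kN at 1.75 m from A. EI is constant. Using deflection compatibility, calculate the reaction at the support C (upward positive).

Choose R_C as the redundant. The primary structure is the cantilever fixed at A.
Downward deflection at the released point C due to the loads:
  clockwise couple 21 at a = 2.8: M₀a(2L − a)/(2EI) = 329.3/EI
  point load 32 at a = 1.75: Pa²(3L − a)/(6EI) = 314.4/EI
  δ_0 = 643.7/EI
Tip deflection under a unit load at C: L³/(3EI) = 114.3/EI.
The prop prevents deflection at C: R_C = δ_0/δ_{CC} = 643.7/114.3 = 5.63 kN.

R_C = 5.63 kN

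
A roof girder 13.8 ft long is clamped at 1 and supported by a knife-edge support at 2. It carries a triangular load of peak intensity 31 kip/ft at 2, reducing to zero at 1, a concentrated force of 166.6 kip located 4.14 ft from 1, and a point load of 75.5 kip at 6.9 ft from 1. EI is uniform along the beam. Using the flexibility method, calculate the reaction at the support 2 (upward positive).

Remove the prop at 2; the released (primary) structure is a cantilever built in at 1.
Downward deflection at the released point 2 due to the loads:
  triangular load, peak 31 at the free end: 11w₀L⁴/(120EI) = 103060/EI
  point load 166.6 at a = 4.14: Pa²(3L − a)/(6EI) = 17732/EI
  point load 75.5 at a = 6.9: Pa²(3L − a)/(6EI) = 20669/EI
  δ_0 = 141461/EI
Tip deflection under a unit load at 2: L³/(3EI) = 876/EI.
Compatibility at 2: δ_0 − R_2·δ_{22} = 0, so R_2 = 141461/876 = 161.5 kip.

R_2 = 161.5 kip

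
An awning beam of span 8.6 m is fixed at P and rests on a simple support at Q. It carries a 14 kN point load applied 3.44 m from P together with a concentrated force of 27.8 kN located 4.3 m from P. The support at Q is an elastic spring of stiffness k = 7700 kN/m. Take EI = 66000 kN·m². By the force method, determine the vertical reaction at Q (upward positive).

Take the reaction at Q as the redundant and release it; the primary structure is a cantilever fixed at P.
Primary-structure tip deflection at Q by superposition:
  point load 14 at a = 3.44: Pa²(3L − a)/(6EI) = 617.4/EI
  point load 27.8 at a = 4.3: Pa²(3L − a)/(6EI) = 1842/EI
  δ_0 = 2459/EI
Flexibility coefficient — unit upward force at Q: δ_{QQ} = L³/(3EI) = 212/EI.
With EI = 66000 kN·m²: δ_0 = 0.037262 m and δ_{QQ} = 0.003212 m/kN.
Compatibility — the spring shortens by R_Q/k under the reaction it provides: δ_0 − R_Q·δ_{QQ} = R_Q/k. With 1/k = 0.00013 m/kN, R_Q = δ_0 / (δ_{QQ} + 1/k) = 0.037262 / (0.003212 + 0.00013) = 11.15 kN.

R_Q = 11.15 kN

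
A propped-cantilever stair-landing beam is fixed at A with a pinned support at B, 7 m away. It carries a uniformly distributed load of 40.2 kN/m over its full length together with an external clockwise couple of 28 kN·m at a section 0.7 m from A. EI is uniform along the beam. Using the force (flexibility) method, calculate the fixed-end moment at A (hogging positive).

M_A = 266.2 kN·m

Remove the prop at B; the released (primary) structure is a cantilever built in at A.
Downward deflection at the released point B due to the loads:
  UDL 40.2: wL⁴/(8EI) = 12065/EI
  clockwise couple 28 at a = 0.7: M₀a(2L − a)/(2EI) = 130.3/EI
  δ_0 = 12195/EI
Flexibility coefficient — unit upward force at B: δ_{BB} = L³/(3EI) = 114.3/EI.
The prop prevents deflection at B: R_B = δ_0/δ_{BB} = 12195/114.3 = 106.7 kN.
Moment equilibrium about A: M_A = Σ(load moments about A) − R_B·L = 1013 − 106.7×7 = 266.2 kN·m.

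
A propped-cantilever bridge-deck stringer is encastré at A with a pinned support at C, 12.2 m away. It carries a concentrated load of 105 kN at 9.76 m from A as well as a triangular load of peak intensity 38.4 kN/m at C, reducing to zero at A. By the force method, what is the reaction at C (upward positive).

Take the reaction at C as the redundant and release it; the primary structure is a cantilever fixed at A.
Deflection at C on the released cantilever, summing each load's contribution:
  point load 105 at a = 9.76: Pa²(3L − a)/(6EI) = 44742/EI
  triangular load, peak 38.4 at the free end: 11w₀L⁴/(120EI) = 77980/EI
  δ_0 = 122722/EI
Tip deflection under a unit load at C: L³/(3EI) = 605.3/EI.
The prop prevents deflection at C: R_C = δ_0/δ_{CC} = 122722/605.3 = 202.8 kN.

R_C = 202.8 kN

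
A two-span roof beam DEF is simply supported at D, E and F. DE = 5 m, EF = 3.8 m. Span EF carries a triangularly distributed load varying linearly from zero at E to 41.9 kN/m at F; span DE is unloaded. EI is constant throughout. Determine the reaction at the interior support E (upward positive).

Insert a hinge at E; M_E is the redundant, and each span becomes simply supported.
Rotations at E on the released spans (each span's end-slope, ×1/EI):
  span EF: triangular load, peak 41.9: 7w₀L³/(360EI) = 44.71/EI
  relative rotation θ_0 = (0 + 44.71)/EI = 44.71/EI
A unit hogging moment at E produces rotation L₁/(3EI) + L₂/(3EI) = 2.933/EI.
Compatibility: M_E·(L₁+L₂)/(3EI) = θ_0, giving M_E = 15.24 kN·m (hogging).
Span DE, ΣM about D with M_E applied at E: R_E^{DE}·5 = 0 + 15.24, so R_E^{DE} = 3.048 kN and R_D = 0 − 3.048 = -3.048 kN.
Span EF, ΣM about F: R_E^{EF}·3.8 = 100.8 + 15.24, so R_E^{EF} = 30.55 kN and R_F = 79.61 − 30.55 = 49.06 kN.
R_E = 3.048 + 30.55 = 33.6 kN.

R_E = 33.6 kN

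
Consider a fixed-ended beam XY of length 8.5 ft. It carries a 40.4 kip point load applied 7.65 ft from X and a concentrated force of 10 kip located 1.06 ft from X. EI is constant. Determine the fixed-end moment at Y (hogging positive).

M_Y = 28.97 kip·ft

Take the two fixed-end moments M_X, M_Y as redundants; the released structure is the simple span XY.
End rotations of the released simple span under the applied load (×1/EI):
  at X: point load 40.4 at a = 7.65: Pab(L + b)/(6LEI) = 48.16/EI
  at Y: point load 40.4 at a = 7.65: Pab(L + a)/(6LEI) = 83.19/EI
  at X: point load 10 at a = 1.06: Pab(L + b)/(6LEI) = 24.65/EI
  at Y: point load 10 at a = 1.06: Pab(L + a)/(6LEI) = 14.78/EI
  θ_X0 = 72.81/EI,  θ_Y0 = 97.97/EI
Flexibility coefficients: a unit moment at one end gives L/(3EI) there and L/(6EI) at the far end, so f₁₁ = f₂₂ = 2.833/EI and f₁₂ = f₂₁ = 1.417/EI.
Compatibility — zero rotation at each built-in end:
  2.833 M_X + 1.417 M_Y = 72.81
  1.417 M_X + 2.833 M_Y = 97.97
Solving the pair gives M_X = 11.21 kip·ft and M_Y = 28.97 kip·ft (hogging).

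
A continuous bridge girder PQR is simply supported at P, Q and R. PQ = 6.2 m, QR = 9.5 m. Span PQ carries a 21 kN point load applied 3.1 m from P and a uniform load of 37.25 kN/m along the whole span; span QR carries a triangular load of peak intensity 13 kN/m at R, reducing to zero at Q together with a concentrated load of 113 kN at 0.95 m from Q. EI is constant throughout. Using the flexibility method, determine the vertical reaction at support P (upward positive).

R_P = 97.38 kN

Take M_Q as the redundant. Released structure: two simple spans PQ and QR with a hinge at Q.
Discontinuity in slope at Q on the released structure — sum the simple-span end rotations:
  span PQ: point load 21 at a = 3.1: Pab(L + a)/(6LEI) = 50.45/EI
  span PQ: UDL 37.25: wL³/(24EI) = 369.9/EI
  span QR: triangular load, peak 13: 7w₀L³/(360EI) = 216.7/EI
  span QR: point load 113 at a = 0.95: Pab(L + b)/(6LEI) = 290.7/EI
  relative rotation θ_0 = (420.4 + 507.4)/EI = 927.7/EI
A unit hogging moment at Q produces rotation L₁/(3EI) + L₂/(3EI) = 5.233/EI.
Compatibility: M_Q·(L₁+L₂)/(3EI) = θ_0, giving M_Q = 177.3 kN·m (hogging).
Span PQ, ΣM about P with M_Q applied at Q: R_Q^{PQ}·6.2 = 781 + 177.3, so R_Q^{PQ} = 154.6 kN and R_P = 251.9 − 154.6 = 97.38 kN.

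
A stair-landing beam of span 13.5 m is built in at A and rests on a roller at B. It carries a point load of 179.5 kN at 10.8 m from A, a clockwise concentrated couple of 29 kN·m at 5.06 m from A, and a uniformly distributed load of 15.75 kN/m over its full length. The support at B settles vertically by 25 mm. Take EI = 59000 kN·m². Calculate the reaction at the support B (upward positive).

Release the roller at B. Primary structure: cantilever fixed at A.
Free-end deflection of the primary structure under the applied loading (downward +):
  point load 179.5 at a = 10.8: Pa²(3L − a)/(6EI) = 103638/EI
  clockwise couple 29 at a = 5.06: M₀a(2L − a)/(2EI) = 1610/EI
  UDL 15.75: wL⁴/(8EI) = 65392/EI
  δ_0 = 170639/EI
Tip deflection under a unit load at B: L³/(3EI) = 820.1/EI.
With EI = 59000 kN·m²: δ_0 = 2.8922 m and δ_{BB} = 0.0139 m/kN.
Compatibility — the beam at B must follow the support down by 0.025 m: δ_0 − R_B·δ_{BB} = 0.025, so R_B = (2.8922 − 0.025)/0.0139 = 206.3 kN.

R_B = 206.3 kN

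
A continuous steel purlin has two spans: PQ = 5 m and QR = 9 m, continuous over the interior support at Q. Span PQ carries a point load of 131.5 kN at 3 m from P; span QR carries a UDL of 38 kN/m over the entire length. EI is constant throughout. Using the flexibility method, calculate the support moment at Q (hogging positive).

Insert a hinge at Q; M_Q is the redundant, and each span becomes simply supported.
Discontinuity in slope at Q on the released structure — sum the simple-span end rotations:
  span PQ: point load 131.5 at a = 3: Pab(L + a)/(6LEI) = 210.4/EI
  span QR: UDL 38: wL³/(24EI) = 1154/EI
  relative rotation θ_0 = (210.4 + 1154)/EI = 1365/EI
A unit hogging moment at Q produces rotation L₁/(3EI) + L₂/(3EI) = 4.667/EI.
Compatibility: M_Q·(L₁+L₂)/(3EI) = θ_0, giving M_Q = 292.4 kN·m (hogging).

M_Q = 292.4 kN·m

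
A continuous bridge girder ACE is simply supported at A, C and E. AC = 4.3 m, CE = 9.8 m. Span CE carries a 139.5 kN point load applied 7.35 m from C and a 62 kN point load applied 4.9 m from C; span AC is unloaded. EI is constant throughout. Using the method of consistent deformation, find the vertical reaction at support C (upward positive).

R_C = 129.6 kN

Take M_C as the redundant. Released structure: two simple spans AC and CE with a hinge at C.
Discontinuity in slope at C on the released structure — sum the simple-span end rotations:
  span CE: point load 139.5 at a = 7.35: Pab(L + b)/(6LEI) = 523.3/EI
  span CE: point load 62 at a = 4.9: Pab(L + b)/(6LEI) = 372.2/EI
  relative rotation θ_0 = (0 + 895.5)/EI = 895.5/EI
A unit hogging moment at C produces rotation L₁/(3EI) + L₂/(3EI) = 4.7/EI.
Slope continuity at C: θ_0 = M_C·4.7/EI, so M_C = 895.5/4.7 = 190.5 kN·m (hogging).
Span AC, ΣM about A with M_C applied at C: R_C^{AC}·4.3 = 0 + 190.5, so R_C^{AC} = 44.31 kN and R_A = 0 − 44.31 = -44.31 kN.
Span CE, ΣM about E: R_C^{CE}·9.8 = 645.6 + 190.5, so R_C^{CE} = 85.32 kN and R_E = 201.5 − 85.32 = 116.2 kN.
R_C = 44.31 + 85.32 = 129.6 kN.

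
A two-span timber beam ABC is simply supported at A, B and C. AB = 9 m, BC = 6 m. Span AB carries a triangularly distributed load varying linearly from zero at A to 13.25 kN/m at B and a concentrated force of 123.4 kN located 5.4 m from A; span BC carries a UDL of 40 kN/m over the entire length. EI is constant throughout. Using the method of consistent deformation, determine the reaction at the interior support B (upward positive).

R_B = 301.3 kN

Insert a hinge at B; M_B is the redundant, and each span becomes simply supported.
Discontinuity in slope at B on the released structure — sum the simple-span end rotations:
  span AB: triangular load, peak 13.25: w₀L³/(45EI) = 214.7/EI
  span AB: point load 123.4 at a = 5.4: Pab(L + a)/(6LEI) = 639.7/EI
  span BC: UDL 40: wL³/(24EI) = 360/EI
  relative rotation θ_0 = (854.4 + 360)/EI = 1214/EI
A unit hogging moment at B produces rotation L₁/(3EI) + L₂/(3EI) = 5/EI.
Compatibility: M_B·(L₁+L₂)/(3EI) = θ_0, giving M_B = 242.9 kN·m (hogging).
Span AB, ΣM about A with M_B applied at B: R_B^{AB}·9 = 1024 + 242.9, so R_B^{AB} = 140.8 kN and R_A = 183 − 140.8 = 42.25 kN.
Span BC, ΣM about C: R_B^{BC}·6 = 720 + 242.9, so R_B^{BC} = 160.5 kN and R_C = 240 − 160.5 = 79.52 kN.
R_B = 140.8 + 160.5 = 301.3 kN.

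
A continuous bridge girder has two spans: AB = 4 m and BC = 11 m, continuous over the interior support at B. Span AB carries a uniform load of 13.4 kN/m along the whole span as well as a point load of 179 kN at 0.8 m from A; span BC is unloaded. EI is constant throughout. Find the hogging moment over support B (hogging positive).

M_B = 25.48 kN·m

Insert a hinge at B; M_B is the redundant, and each span becomes simply supported.
Discontinuity in slope at B on the released structure — sum the simple-span end rotations:
  span AB: UDL 13.4: wL³/(24EI) = 35.73/EI
  span AB: point load 179 at a = 0.8: Pab(L + a)/(6LEI) = 91.65/EI
  relative rotation θ_0 = (127.4 + 0)/EI = 127.4/EI
A unit hogging moment at B produces rotation L₁/(3EI) + L₂/(3EI) = 5/EI.
Slope continuity at B: θ_0 = M_B·5/EI, so M_B = 127.4/5 = 25.48 kN·m (hogging).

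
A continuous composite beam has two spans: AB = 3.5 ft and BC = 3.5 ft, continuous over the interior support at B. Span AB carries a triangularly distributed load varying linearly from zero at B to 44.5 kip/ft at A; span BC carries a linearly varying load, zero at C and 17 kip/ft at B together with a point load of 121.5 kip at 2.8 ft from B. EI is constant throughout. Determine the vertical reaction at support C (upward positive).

R_C = 94.76 kip

Take M_B as the redundant. Released structure: two simple spans AB and BC with a hinge at B.
Discontinuity in slope at B on the released structure — sum the simple-span end rotations:
  span AB: triangular load, peak 44.5: 7w₀L³/(360EI) = 37.1/EI
  span BC: triangular load, peak 17: w₀L³/(45EI) = 16.2/EI
  span BC: point load 121.5 at a = 2.8: Pab(L + b)/(6LEI) = 47.63/EI
  relative rotation θ_0 = (37.1 + 63.83)/EI = 100.9/EI
A unit hogging moment at B produces rotation L₁/(3EI) + L₂/(3EI) = 2.333/EI.
Slope continuity at B: θ_0 = M_B·2.333/EI, so M_B = 100.9/2.333 = 43.25 kip·ft (hogging).
Span BC, ΣM about C: R_B^{BC}·3.5 = 154.5 + 43.25, so R_B^{BC} = 56.49 kip and R_C = 151.2 − 56.49 = 94.76 kip.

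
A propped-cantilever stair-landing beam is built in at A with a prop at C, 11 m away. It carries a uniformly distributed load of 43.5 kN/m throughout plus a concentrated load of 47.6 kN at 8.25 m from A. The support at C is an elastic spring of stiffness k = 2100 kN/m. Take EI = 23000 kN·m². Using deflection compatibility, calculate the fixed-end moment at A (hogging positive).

M_A = 774.8 kN·m

Remove the prop at C; the released (primary) structure is a cantilever built in at A.
Deflection at C on the released cantilever, summing each load's contribution:
  UDL 43.5: wL⁴/(8EI) = 79610/EI
  point load 47.6 at a = 8.25: Pa²(3L − a)/(6EI) = 13364/EI
  δ_0 = 92975/EI
Flexibility coefficient — unit upward force at C: δ_{CC} = L³/(3EI) = 443.7/EI.
With EI = 23000 kN·m²: δ_0 = 4.0424 m and δ_{CC} = 0.01929 m/kN.
Compatibility — the spring shortens by R_C/k under the reaction it provides: δ_0 − R_C·δ_{CC} = R_C/k. With 1/k = 0.000476 m/kN, R_C = δ_0 / (δ_{CC} + 1/k) = 4.0424 / (0.01929 + 0.000476) = 204.5 kN.
Moment equilibrium about A: M_A = Σ(load moments about A) − R_C·L = 3024 − 204.5×11 = 774.8 kN·m.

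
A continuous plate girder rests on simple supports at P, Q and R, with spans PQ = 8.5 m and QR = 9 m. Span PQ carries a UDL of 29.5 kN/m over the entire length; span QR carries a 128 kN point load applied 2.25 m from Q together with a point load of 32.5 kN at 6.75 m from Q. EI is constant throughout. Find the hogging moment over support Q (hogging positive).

Take M_Q as the redundant. Released structure: two simple spans PQ and QR with a hinge at Q.
End slopes at the hinge Q, treating each span as simply supported:
  span PQ: UDL 29.5: wL³/(24EI) = 754.9/EI
  span QR: point load 128 at a = 2.25: Pab(L + b)/(6LEI) = 567/EI
  span QR: point load 32.5 at a = 6.75: Pab(L + b)/(6LEI) = 102.8/EI
  relative rotation θ_0 = (754.9 + 669.8)/EI = 1425/EI
A unit hogging moment at Q produces rotation L₁/(3EI) + L₂/(3EI) = 5.833/EI.
Compatibility: M_Q·(L₁+L₂)/(3EI) = θ_0, giving M_Q = 244.2 kN·m (hogging).

M_Q = 244.2 kN·m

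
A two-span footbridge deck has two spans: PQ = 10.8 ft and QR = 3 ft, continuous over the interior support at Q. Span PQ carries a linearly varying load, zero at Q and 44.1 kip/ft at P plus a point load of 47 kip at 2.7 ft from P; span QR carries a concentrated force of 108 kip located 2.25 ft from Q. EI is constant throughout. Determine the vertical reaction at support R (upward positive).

R_R = -15.54 kip

Insert a hinge at Q; M_Q is the redundant, and each span becomes simply supported.
Discontinuity in slope at Q on the released structure — sum the simple-span end rotations:
  span PQ: triangular load, peak 44.1: 7w₀L³/(360EI) = 1080/EI
  span PQ: point load 47 at a = 2.7: Pab(L + a)/(6LEI) = 214.1/EI
  span QR: point load 108 at a = 2.25: Pab(L + b)/(6LEI) = 37.97/EI
  relative rotation θ_0 = (1294 + 37.97)/EI = 1332/EI
A unit hogging moment at Q produces rotation L₁/(3EI) + L₂/(3EI) = 4.6/EI.
Slope continuity at Q: θ_0 = M_Q·4.6/EI, so M_Q = 1332/4.6 = 289.6 kip·ft (hogging).
Span QR, ΣM about R: R_Q^{QR}·3 = 81 + 289.6, so R_Q^{QR} = 123.5 kip and R_R = 108 − 123.5 = -15.54 kip.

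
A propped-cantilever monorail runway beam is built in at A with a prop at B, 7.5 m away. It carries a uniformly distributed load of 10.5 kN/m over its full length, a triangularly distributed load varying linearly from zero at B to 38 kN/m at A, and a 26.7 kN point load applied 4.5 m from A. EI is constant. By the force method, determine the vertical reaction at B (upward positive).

Choose R_B as the redundant. The primary structure is the cantilever fixed at A.
Deflection at B on the released cantilever, summing each load's contribution:
  UDL 10.5: wL⁴/(8EI) = 4153/EI
  triangular load, peak 38 at the fixed end: w₀L⁴/(30EI) = 4008/EI
  point load 26.7 at a = 4.5: Pa²(3L − a)/(6EI) = 1622/EI
  δ_0 = 9783/EI
Flexibility coefficient — unit upward force at B: δ_{BB} = L³/(3EI) = 140.6/EI.
The prop prevents deflection at B: R_B = δ_0/δ_{BB} = 9783/140.6 = 69.57 kN.

R_B = 69.57 kN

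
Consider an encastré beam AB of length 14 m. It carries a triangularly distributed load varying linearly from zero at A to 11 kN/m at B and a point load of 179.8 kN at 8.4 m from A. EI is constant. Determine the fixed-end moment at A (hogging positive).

Take the two fixed-end moments M_A, M_B as redundants; the released structure is the simple span AB.
Simple-span end rotations at A and B under the given loads:
  at A: triangular load, peak 11: 7w₀L³/(360EI) = 586.9/EI
  at B: triangular load, peak 11: w₀L³/(45EI) = 670.8/EI
  at A: point load 179.8 at a = 8.4: Pab(L + b)/(6LEI) = 1973/EI
  at B: point load 179.8 at a = 8.4: Pab(L + a)/(6LEI) = 2255/EI
  θ_A0 = 2560/EI,  θ_B0 = 2926/EI
Flexibility coefficients: a unit moment at one end gives L/(3EI) there and L/(6EI) at the far end, so f₁₁ = f₂₂ = 4.667/EI and f₁₂ = f₂₁ = 2.333/EI.
Compatibility — zero rotation at each built-in end:
  4.667 M_A + 2.333 M_B = 2560
  2.333 M_A + 4.667 M_B = 2926
Solving the pair gives M_A = 313.5 kN·m and M_B = 470.3 kN·m (hogging).

M_A = 313.5 kN·m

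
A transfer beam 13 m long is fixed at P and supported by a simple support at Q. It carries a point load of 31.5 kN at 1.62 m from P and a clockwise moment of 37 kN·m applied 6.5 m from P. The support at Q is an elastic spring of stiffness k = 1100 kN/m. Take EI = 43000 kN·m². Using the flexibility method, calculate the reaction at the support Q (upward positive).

Choose R_Q as the redundant. The primary structure is the cantilever fixed at P.
Primary-structure tip deflection at Q by superposition:
  point load 31.5 at a = 1.62: Pa²(3L − a)/(6EI) = 515/EI
  clockwise couple 37 at a = 6.5: M₀a(2L − a)/(2EI) = 2345/EI
  δ_0 = 2860/EI
Flexibility coefficient — unit upward force at Q: δ_{QQ} = L³/(3EI) = 732.3/EI.
With EI = 43000 kN·m²: δ_0 = 0.066509 m and δ_{QQ} = 0.017031 m/kN.
Compatibility — the spring shortens by R_Q/k under the reaction it provides: δ_0 − R_Q·δ_{QQ} = R_Q/k. With 1/k = 0.000909 m/kN, R_Q = δ_0 / (δ_{QQ} + 1/k) = 0.066509 / (0.017031 + 0.000909) = 3.707 kN.

R_Q = 3.707 kN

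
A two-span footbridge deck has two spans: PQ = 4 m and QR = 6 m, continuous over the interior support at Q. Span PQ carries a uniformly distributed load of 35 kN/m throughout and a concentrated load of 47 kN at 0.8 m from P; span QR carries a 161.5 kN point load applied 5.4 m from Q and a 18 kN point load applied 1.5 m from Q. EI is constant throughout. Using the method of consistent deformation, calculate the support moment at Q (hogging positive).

M_Q = 74.63 kN·m

Release continuity at Q by inserting a hinge; the redundant is the internal moment M_Q. The primary structure is two simply-supported spans PQ and QR.
Rotations at Q on the released spans (each span's end-slope, ×1/EI):
  span PQ: UDL 35: wL³/(24EI) = 93.33/EI
  span PQ: point load 47 at a = 0.8: Pab(L + a)/(6LEI) = 24.06/EI
  span QR: point load 161.5 at a = 5.4: Pab(L + b)/(6LEI) = 95.93/EI
  span QR: point load 18 at a = 1.5: Pab(L + b)/(6LEI) = 35.44/EI
  relative rotation θ_0 = (117.4 + 131.4)/EI = 248.8/EI
A unit hogging moment at Q produces rotation L₁/(3EI) + L₂/(3EI) = 3.333/EI.
Compatibility: M_Q·(L₁+L₂)/(3EI) = θ_0, giving M_Q = 74.63 kN·m (hogging).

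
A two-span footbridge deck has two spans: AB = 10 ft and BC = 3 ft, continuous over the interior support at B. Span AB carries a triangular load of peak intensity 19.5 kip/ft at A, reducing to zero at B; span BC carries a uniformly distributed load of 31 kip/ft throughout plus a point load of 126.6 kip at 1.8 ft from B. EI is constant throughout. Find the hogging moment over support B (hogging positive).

M_B = 110.3 kip·ft

Insert a hinge at B; M_B is the redundant, and each span becomes simply supported.
Rotations at B on the released spans (each span's end-slope, ×1/EI):
  span AB: triangular load, peak 19.5: 7w₀L³/(360EI) = 379.2/EI
  span BC: UDL 31: wL³/(24EI) = 34.88/EI
  span BC: point load 126.6 at a = 1.8: Pab(L + b)/(6LEI) = 63.81/EI
  relative rotation θ_0 = (379.2 + 98.68)/EI = 477.8/EI
A unit hogging moment at B produces rotation L₁/(3EI) + L₂/(3EI) = 4.333/EI.
Compatibility: M_B·(L₁+L₂)/(3EI) = θ_0, giving M_B = 110.3 kip·ft (hogging).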